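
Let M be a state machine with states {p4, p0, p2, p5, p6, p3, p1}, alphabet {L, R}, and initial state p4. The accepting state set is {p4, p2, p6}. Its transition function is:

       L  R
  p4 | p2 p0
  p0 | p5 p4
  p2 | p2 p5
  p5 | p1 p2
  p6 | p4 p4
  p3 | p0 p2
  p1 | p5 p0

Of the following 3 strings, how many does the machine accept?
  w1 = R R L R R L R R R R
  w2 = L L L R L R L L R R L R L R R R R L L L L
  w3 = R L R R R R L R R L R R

w1: Trace: p4 -R-> p0 -R-> p4 -L-> p2 -R-> p5 -R-> p2 -L-> p2 -R-> p5 -R-> p2 -R-> p5 -R-> p2  → end p2, accepted
w2: Trace: p4 -L-> p2 -L-> p2 -L-> p2 -R-> p5 -L-> p1 -R-> p0 -L-> p5 -L-> p1 -R-> p0 -R-> p4 -L-> p2 -R-> p5 -L-> p1 -R-> p0 -R-> p4 -R-> p0 -R-> p4 -L-> p2 -L-> p2 -L-> p2 -L-> p2  → end p2, accepted
w3: Trace: p4 -R-> p0 -L-> p5 -R-> p2 -R-> p5 -R-> p2 -R-> p5 -L-> p1 -R-> p0 -R-> p4 -L-> p2 -R-> p5 -R-> p2  → end p2, accepted

3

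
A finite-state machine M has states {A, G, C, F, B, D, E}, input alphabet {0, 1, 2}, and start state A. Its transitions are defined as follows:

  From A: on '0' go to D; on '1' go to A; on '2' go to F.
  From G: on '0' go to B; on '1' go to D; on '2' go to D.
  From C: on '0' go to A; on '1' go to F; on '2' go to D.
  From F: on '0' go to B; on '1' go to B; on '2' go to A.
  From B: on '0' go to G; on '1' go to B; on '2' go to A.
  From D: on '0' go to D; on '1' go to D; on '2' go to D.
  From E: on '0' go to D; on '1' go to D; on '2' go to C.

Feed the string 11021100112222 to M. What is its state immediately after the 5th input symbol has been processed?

D

A → A → A → D → D → D
After 5 symbols: D.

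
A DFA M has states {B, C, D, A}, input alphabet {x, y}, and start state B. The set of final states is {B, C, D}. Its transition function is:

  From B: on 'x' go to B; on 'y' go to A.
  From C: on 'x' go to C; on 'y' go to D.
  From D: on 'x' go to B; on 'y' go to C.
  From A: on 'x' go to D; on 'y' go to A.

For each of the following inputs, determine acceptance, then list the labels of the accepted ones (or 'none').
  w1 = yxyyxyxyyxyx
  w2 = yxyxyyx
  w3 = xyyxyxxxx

w1:
  start at B
  read 'y': B → A
  read 'x': A → D
  read 'y': D → C
  read 'y': C → D
  read 'x': D → B
  read 'y': B → A
  read 'x': A → D
  read 'y': D → C
  read 'y': C → D
  read 'x': D → B
  read 'y': B → A
  read 'x': A → D
  end D, accepted
w2:
  start at B
  read 'y': B → A
  read 'x': A → D
  read 'y': D → C
  read 'x': C → C
  read 'y': C → D
  read 'y': D → C
  read 'x': C → C
  end C, accepted
w3:
  start at B
  read 'x': B → B
  read 'y': B → A
  read 'y': A → A
  read 'x': A → D
  read 'y': D → C
  read 'x': C → C
  read 'x': C → C
  read 'x': C → C
  read 'x': C → C
  end C, accepted

w1, w2, w3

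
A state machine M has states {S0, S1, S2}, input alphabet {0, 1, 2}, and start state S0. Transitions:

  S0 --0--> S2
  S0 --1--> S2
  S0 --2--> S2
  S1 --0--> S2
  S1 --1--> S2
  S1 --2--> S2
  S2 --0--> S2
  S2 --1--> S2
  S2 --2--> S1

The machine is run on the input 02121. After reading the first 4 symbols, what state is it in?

start at S0
read '0': S0 → S2
read '2': S2 → S1
read '1': S1 → S2
read '2': S2 → S1
After 4 symbols: S1.

S1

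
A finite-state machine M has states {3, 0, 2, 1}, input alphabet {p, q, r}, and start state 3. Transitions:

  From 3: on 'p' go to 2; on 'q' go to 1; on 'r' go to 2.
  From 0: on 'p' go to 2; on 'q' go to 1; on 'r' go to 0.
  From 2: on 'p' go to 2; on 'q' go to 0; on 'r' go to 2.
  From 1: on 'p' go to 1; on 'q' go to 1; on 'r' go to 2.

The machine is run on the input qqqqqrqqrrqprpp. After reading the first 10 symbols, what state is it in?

2

3 → 1 → 1 → 1 → 1 → 1 → 2 → 0 → 1 → 2 → 2
After 10 symbols: 2.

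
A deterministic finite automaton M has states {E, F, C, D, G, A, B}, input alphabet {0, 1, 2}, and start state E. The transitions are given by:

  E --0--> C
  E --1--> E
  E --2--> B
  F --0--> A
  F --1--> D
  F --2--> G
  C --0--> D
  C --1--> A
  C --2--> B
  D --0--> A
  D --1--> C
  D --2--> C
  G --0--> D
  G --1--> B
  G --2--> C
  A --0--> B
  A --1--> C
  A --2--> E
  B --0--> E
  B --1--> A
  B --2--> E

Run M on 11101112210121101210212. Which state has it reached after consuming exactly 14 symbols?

start at E
read '1': E → E
read '1': E → E
read '1': E → E
read '0': E → C
read '1': C → A
read '1': A → C
read '1': C → A
read '2': A → E
read '2': E → B
read '1': B → A
read '0': A → B
read '1': B → A
read '2': A → E
read '1': E → E
After 14 symbols: E.

E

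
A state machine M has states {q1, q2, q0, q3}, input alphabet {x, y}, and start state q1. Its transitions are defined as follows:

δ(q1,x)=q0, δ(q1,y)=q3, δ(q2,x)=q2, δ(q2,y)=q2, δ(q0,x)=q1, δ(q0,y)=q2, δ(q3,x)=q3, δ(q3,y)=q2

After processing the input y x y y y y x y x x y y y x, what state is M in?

start at q1
read 'y': q1 → q3
read 'x': q3 → q3
read 'y': q3 → q2
read 'y': q2 → q2
read 'y': q2 → q2
read 'y': q2 → q2
read 'x': q2 → q2
read 'y': q2 → q2
read 'x': q2 → q2
read 'x': q2 → q2
read 'y': q2 → q2
read 'y': q2 → q2
read 'y': q2 → q2
read 'x': q2 → q2

q2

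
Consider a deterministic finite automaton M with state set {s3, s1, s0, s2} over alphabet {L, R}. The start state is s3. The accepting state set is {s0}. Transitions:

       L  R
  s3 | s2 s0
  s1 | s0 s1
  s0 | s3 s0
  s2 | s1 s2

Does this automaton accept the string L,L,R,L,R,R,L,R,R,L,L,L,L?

Trace: s3 -L-> s2 -L-> s1 -R-> s1 -L-> s0 -R-> s0 -R-> s0 -L-> s3 -R-> s0 -R-> s0 -L-> s3 -L-> s2 -L-> s1 -L-> s0
End state s0 is accepting.

Yes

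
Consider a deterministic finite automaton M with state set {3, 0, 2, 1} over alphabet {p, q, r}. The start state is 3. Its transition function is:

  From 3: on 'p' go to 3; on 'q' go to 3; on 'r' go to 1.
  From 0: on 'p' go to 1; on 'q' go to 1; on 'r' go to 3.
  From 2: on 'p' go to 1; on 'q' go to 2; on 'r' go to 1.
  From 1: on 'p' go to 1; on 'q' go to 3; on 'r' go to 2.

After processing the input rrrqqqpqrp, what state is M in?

1

start at 3
read 'r': 3 → 1
read 'r': 1 → 2
read 'r': 2 → 1
read 'q': 1 → 3
read 'q': 3 → 3
read 'q': 3 → 3
read 'p': 3 → 3
read 'q': 3 → 3
read 'r': 3 → 1
read 'p': 1 → 1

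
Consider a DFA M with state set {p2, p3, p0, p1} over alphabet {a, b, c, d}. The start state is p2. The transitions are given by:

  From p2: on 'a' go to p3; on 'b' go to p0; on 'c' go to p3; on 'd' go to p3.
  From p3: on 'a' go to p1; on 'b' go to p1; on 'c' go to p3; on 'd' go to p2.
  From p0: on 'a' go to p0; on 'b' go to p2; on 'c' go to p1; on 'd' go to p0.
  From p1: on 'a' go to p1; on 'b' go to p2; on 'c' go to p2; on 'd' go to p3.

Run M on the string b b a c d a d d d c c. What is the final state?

p2 → p0 → p2 → p3 → p3 → p2 → p3 → p2 → p3 → p2 → p3 → p3

p3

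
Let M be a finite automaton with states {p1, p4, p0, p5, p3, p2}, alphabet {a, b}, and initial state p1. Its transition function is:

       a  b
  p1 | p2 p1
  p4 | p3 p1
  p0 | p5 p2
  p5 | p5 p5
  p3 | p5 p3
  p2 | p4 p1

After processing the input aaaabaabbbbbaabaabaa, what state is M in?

p5

p1 → p2 → p4 → p3 → p5 → p5 → p5 → p5 → p5 → p5 → p5 → p5 → p5 → p5 → p5 → p5 → p5 → p5 → p5 → p5 → p5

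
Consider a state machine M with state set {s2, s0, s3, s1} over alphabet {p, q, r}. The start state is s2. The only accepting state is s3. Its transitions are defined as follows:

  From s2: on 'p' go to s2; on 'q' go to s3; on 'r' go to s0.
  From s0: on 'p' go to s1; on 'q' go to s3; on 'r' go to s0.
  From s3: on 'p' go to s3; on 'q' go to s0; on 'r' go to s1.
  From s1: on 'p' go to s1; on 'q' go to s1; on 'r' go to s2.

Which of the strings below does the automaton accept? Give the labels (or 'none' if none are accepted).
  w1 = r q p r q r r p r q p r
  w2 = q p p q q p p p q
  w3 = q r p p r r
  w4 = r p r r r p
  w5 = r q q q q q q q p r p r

none

w1: Trace: s2 -r-> s0 -q-> s3 -p-> s3 -r-> s1 -q-> s1 -r-> s2 -r-> s0 -p-> s1 -r-> s2 -q-> s3 -p-> s3 -r-> s1  → end s1, rejected
w2: Trace: s2 -q-> s3 -p-> s3 -p-> s3 -q-> s0 -q-> s3 -p-> s3 -p-> s3 -p-> s3 -q-> s0  → end s0, rejected
w3: Trace: s2 -q-> s3 -r-> s1 -p-> s1 -p-> s1 -r-> s2 -r-> s0  → end s0, rejected
w4: Trace: s2 -r-> s0 -p-> s1 -r-> s2 -r-> s0 -r-> s0 -p-> s1  → end s1, rejected
w5: Trace: s2 -r-> s0 -q-> s3 -q-> s0 -q-> s3 -q-> s0 -q-> s3 -q-> s0 -q-> s3 -p-> s3 -r-> s1 -p-> s1 -r-> s2  → end s2, rejected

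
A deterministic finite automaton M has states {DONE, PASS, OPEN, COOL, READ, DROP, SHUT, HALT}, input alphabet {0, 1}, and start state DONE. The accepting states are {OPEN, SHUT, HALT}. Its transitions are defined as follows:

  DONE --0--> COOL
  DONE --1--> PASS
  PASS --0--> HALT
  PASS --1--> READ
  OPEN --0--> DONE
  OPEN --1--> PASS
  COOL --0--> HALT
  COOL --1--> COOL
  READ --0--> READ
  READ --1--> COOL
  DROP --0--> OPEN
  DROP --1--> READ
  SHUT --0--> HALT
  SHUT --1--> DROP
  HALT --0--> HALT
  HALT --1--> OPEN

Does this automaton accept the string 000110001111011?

Trace: DONE -0-> COOL -0-> HALT -0-> HALT -1-> OPEN -1-> PASS -0-> HALT -0-> HALT -0-> HALT -1-> OPEN -1-> PASS -1-> READ -1-> COOL -0-> HALT -1-> OPEN -1-> PASS
End state PASS is not accepting.

No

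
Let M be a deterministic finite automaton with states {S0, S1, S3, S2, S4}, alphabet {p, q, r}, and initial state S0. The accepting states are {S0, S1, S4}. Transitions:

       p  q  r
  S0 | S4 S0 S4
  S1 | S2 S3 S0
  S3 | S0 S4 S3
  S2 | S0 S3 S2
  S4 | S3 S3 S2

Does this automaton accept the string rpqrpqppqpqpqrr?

start at S0
read 'r': S0 → S4
read 'p': S4 → S3
read 'q': S3 → S4
read 'r': S4 → S2
read 'p': S2 → S0
read 'q': S0 → S0
read 'p': S0 → S4
read 'p': S4 → S3
read 'q': S3 → S4
read 'p': S4 → S3
read 'q': S3 → S4
read 'p': S4 → S3
read 'q': S3 → S4
read 'r': S4 → S2
read 'r': S2 → S2
End state S2 is not accepting.

No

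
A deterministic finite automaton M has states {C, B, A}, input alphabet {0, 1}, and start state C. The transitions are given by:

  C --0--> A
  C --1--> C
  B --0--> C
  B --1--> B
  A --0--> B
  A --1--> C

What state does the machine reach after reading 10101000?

C

Trace: C -1-> C -0-> A -1-> C -0-> A -1-> C -0-> A -0-> B -0-> C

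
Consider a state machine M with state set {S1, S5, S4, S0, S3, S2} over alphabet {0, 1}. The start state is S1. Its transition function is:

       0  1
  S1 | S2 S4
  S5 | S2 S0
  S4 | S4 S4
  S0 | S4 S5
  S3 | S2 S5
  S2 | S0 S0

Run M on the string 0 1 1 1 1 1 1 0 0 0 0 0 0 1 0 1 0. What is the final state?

start at S1
read '0': S1 → S2
read '1': S2 → S0
read '1': S0 → S5
read '1': S5 → S0
read '1': S0 → S5
read '1': S5 → S0
read '1': S0 → S5
read '0': S5 → S2
read '0': S2 → S0
read '0': S0 → S4
read '0': S4 → S4
read '0': S4 → S4
read '0': S4 → S4
read '1': S4 → S4
read '0': S4 → S4
read '1': S4 → S4
read '0': S4 → S4

S4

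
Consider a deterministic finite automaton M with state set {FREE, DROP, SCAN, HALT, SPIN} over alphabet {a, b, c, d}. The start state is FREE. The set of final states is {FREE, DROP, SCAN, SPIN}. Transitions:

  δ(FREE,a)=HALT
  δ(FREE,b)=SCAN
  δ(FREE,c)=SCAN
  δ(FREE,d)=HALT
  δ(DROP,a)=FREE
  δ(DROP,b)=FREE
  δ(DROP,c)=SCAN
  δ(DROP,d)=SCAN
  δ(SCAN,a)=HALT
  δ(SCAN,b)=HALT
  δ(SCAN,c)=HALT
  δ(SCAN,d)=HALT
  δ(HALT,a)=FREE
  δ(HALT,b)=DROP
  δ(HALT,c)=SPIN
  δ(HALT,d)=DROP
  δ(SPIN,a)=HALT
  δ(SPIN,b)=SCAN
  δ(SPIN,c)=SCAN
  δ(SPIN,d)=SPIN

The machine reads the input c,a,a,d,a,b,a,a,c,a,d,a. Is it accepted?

Yes

Trace: FREE -c-> SCAN -a-> HALT -a-> FREE -d-> HALT -a-> FREE -b-> SCAN -a-> HALT -a-> FREE -c-> SCAN -a-> HALT -d-> DROP -a-> FREE
End state FREE is accepting.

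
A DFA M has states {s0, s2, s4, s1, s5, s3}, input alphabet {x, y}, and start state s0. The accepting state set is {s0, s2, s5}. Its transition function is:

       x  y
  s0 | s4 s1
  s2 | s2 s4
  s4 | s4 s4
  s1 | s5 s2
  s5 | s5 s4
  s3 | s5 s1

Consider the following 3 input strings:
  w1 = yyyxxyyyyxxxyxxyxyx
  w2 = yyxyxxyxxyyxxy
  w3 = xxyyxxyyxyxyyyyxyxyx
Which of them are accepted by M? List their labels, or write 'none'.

w1:
  start at s0
  read 'y': s0 → s1
  read 'y': s1 → s2
  read 'y': s2 → s4
  read 'x': s4 → s4
  read 'x': s4 → s4
  read 'y': s4 → s4
  read 'y': s4 → s4
  read 'y': s4 → s4
  read 'y': s4 → s4
  read 'x': s4 → s4
  read 'x': s4 → s4
  read 'x': s4 → s4
  read 'y': s4 → s4
  read 'x': s4 → s4
  read 'x': s4 → s4
  read 'y': s4 → s4
  read 'x': s4 → s4
  read 'y': s4 → s4
  read 'x': s4 → s4
  end s4, rejected
w2:
  start at s0
  read 'y': s0 → s1
  read 'y': s1 → s2
  read 'x': s2 → s2
  read 'y': s2 → s4
  read 'x': s4 → s4
  read 'x': s4 → s4
  read 'y': s4 → s4
  read 'x': s4 → s4
  read 'x': s4 → s4
  read 'y': s4 → s4
  read 'y': s4 → s4
  read 'x': s4 → s4
  read 'x': s4 → s4
  read 'y': s4 → s4
  end s4, rejected
w3:
  start at s0
  read 'x': s0 → s4
  read 'x': s4 → s4
  read 'y': s4 → s4
  read 'y': s4 → s4
  read 'x': s4 → s4
  read 'x': s4 → s4
  read 'y': s4 → s4
  read 'y': s4 → s4
  read 'x': s4 → s4
  read 'y': s4 → s4
  read 'x': s4 → s4
  read 'y': s4 → s4
  read 'y': s4 → s4
  read 'y': s4 → s4
  read 'y': s4 → s4
  read 'x': s4 → s4
  read 'y': s4 → s4
  read 'x': s4 → s4
  read 'y': s4 → s4
  read 'x': s4 → s4
  end s4, rejected

none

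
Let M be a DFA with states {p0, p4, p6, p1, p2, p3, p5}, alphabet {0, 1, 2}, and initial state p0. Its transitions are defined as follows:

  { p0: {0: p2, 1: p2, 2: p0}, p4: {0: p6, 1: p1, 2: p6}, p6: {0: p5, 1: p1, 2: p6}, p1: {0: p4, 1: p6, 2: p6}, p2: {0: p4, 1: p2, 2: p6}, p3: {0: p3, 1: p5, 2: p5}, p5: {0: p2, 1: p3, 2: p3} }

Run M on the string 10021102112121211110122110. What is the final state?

start at p0
read '1': p0 → p2
read '0': p2 → p4
read '0': p4 → p6
read '2': p6 → p6
read '1': p6 → p1
read '1': p1 → p6
read '0': p6 → p5
read '2': p5 → p3
read '1': p3 → p5
read '1': p5 → p3
read '2': p3 → p5
read '1': p5 → p3
read '2': p3 → p5
read '1': p5 → p3
read '2': p3 → p5
read '1': p5 → p3
read '1': p3 → p5
read '1': p5 → p3
read '1': p3 → p5
read '0': p5 → p2
read '1': p2 → p2
read '2': p2 → p6
read '2': p6 → p6
read '1': p6 → p1
read '1': p1 → p6
read '0': p6 → p5

p5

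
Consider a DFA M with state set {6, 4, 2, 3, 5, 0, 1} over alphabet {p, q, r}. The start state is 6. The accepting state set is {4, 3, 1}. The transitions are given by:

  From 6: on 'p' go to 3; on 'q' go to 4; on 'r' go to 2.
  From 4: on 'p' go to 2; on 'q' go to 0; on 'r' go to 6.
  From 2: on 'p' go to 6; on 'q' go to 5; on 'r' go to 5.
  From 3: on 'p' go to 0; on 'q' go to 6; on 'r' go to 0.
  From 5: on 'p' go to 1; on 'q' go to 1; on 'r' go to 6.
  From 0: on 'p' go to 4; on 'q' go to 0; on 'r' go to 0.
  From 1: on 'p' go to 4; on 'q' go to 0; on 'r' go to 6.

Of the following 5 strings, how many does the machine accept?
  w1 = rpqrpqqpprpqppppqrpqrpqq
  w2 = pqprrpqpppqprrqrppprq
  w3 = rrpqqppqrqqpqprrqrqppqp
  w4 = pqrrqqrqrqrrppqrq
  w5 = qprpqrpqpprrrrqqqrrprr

2

w1: Trace: 6 -r-> 2 -p-> 6 -q-> 4 -r-> 6 -p-> 3 -q-> 6 -q-> 4 -p-> 2 -p-> 6 -r-> 2 -p-> 6 -q-> 4 -p-> 2 -p-> 6 -p-> 3 -p-> 0 -q-> 0 -r-> 0 -p-> 4 -q-> 0 -r-> 0 -p-> 4 -q-> 0 -q-> 0  → end 0, rejected
w2: Trace: 6 -p-> 3 -q-> 6 -p-> 3 -r-> 0 -r-> 0 -p-> 4 -q-> 0 -p-> 4 -p-> 2 -p-> 6 -q-> 4 -p-> 2 -r-> 5 -r-> 6 -q-> 4 -r-> 6 -p-> 3 -p-> 0 -p-> 4 -r-> 6 -q-> 4  → end 4, accepted
w3: Trace: 6 -r-> 2 -r-> 5 -p-> 1 -q-> 0 -q-> 0 -p-> 4 -p-> 2 -q-> 5 -r-> 6 -q-> 4 -q-> 0 -p-> 4 -q-> 0 -p-> 4 -r-> 6 -r-> 2 -q-> 5 -r-> 6 -q-> 4 -p-> 2 -p-> 6 -q-> 4 -p-> 2  → end 2, rejected
w4: Trace: 6 -p-> 3 -q-> 6 -r-> 2 -r-> 5 -q-> 1 -q-> 0 -r-> 0 -q-> 0 -r-> 0 -q-> 0 -r-> 0 -r-> 0 -p-> 4 -p-> 2 -q-> 5 -r-> 6 -q-> 4  → end 4, accepted
w5: Trace: 6 -q-> 4 -p-> 2 -r-> 5 -p-> 1 -q-> 0 -r-> 0 -p-> 4 -q-> 0 -p-> 4 -p-> 2 -r-> 5 -r-> 6 -r-> 2 -r-> 5 -q-> 1 -q-> 0 -q-> 0 -r-> 0 -r-> 0 -p-> 4 -r-> 6 -r-> 2  → end 2, rejected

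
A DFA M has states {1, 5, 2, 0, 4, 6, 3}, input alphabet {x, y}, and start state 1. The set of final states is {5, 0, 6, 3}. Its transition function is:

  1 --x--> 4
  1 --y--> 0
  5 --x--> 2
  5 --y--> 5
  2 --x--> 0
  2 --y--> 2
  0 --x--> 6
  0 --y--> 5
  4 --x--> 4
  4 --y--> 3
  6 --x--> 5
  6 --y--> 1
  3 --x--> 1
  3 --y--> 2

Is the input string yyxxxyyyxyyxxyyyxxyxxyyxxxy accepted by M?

Trace: 1 -y-> 0 -y-> 5 -x-> 2 -x-> 0 -x-> 6 -y-> 1 -y-> 0 -y-> 5 -x-> 2 -y-> 2 -y-> 2 -x-> 0 -x-> 6 -y-> 1 -y-> 0 -y-> 5 -x-> 2 -x-> 0 -y-> 5 -x-> 2 -x-> 0 -y-> 5 -y-> 5 -x-> 2 -x-> 0 -x-> 6 -y-> 1
End state 1 is not accepting.

No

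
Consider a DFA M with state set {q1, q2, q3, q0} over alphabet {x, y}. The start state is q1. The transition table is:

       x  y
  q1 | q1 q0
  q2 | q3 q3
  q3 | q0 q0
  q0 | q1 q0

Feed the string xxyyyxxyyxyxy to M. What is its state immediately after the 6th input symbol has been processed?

start at q1
read 'x': q1 → q1
read 'x': q1 → q1
read 'y': q1 → q0
read 'y': q0 → q0
read 'y': q0 → q0
read 'x': q0 → q1
After 6 symbols: q1.

q1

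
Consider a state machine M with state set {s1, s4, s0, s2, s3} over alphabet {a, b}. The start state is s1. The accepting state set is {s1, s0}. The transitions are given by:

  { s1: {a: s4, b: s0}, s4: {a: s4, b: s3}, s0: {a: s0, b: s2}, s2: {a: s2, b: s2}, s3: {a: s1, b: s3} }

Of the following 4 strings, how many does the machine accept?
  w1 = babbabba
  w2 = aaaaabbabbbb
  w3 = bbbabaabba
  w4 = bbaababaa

w1: s1 → s0 → s0 → s2 → s2 → s2 → s2 → s2 → s2  → end s2, rejected
w2: s1 → s4 → s4 → s4 → s4 → s4 → s3 → s3 → s1 → s0 → s2 → s2 → s2  → end s2, rejected
w3: s1 → s0 → s2 → s2 → s2 → s2 → s2 → s2 → s2 → s2 → s2  → end s2, rejected
w4: s1 → s0 → s2 → s2 → s2 → s2 → s2 → s2 → s2 → s2  → end s2, rejected

0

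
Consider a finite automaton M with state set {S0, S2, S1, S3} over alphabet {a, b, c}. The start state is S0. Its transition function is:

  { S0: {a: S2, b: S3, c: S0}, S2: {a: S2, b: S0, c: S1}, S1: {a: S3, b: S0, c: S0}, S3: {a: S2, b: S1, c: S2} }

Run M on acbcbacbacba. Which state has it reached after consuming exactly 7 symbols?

S0 → S2 → S1 → S0 → S0 → S3 → S2 → S1
After 7 symbols: S1.

S1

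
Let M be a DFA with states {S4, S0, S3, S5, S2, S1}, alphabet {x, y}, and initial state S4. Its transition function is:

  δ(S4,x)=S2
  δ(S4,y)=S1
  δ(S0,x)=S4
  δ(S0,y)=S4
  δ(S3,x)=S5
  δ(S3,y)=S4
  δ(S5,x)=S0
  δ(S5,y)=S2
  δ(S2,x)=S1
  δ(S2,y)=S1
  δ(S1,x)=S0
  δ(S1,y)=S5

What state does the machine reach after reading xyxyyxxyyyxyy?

start at S4
read 'x': S4 → S2
read 'y': S2 → S1
read 'x': S1 → S0
read 'y': S0 → S4
read 'y': S4 → S1
read 'x': S1 → S0
read 'x': S0 → S4
read 'y': S4 → S1
read 'y': S1 → S5
read 'y': S5 → S2
read 'x': S2 → S1
read 'y': S1 → S5
read 'y': S5 → S2

S2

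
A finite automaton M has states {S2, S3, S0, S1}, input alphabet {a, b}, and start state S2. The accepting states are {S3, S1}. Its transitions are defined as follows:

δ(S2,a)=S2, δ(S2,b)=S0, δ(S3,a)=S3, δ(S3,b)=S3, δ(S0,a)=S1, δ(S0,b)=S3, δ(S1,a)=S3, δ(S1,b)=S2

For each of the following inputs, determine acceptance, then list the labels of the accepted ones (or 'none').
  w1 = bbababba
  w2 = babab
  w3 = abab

w1

w1: Trace: S2 -b-> S0 -b-> S3 -a-> S3 -b-> S3 -a-> S3 -b-> S3 -b-> S3 -a-> S3  → end S3, accepted
w2: Trace: S2 -b-> S0 -a-> S1 -b-> S2 -a-> S2 -b-> S0  → end S0, rejected
w3: Trace: S2 -a-> S2 -b-> S0 -a-> S1 -b-> S2  → end S2, rejected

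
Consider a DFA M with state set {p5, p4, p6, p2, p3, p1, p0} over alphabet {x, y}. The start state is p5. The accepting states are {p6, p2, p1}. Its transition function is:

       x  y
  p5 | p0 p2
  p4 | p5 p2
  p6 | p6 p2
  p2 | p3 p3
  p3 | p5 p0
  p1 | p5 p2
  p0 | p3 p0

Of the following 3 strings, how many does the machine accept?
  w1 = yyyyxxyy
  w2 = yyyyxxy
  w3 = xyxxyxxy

2

w1:
  start at p5
  read 'y': p5 → p2
  read 'y': p2 → p3
  read 'y': p3 → p0
  read 'y': p0 → p0
  read 'x': p0 → p3
  read 'x': p3 → p5
  read 'y': p5 → p2
  read 'y': p2 → p3
  end p3, rejected
w2:
  start at p5
  read 'y': p5 → p2
  read 'y': p2 → p3
  read 'y': p3 → p0
  read 'y': p0 → p0
  read 'x': p0 → p3
  read 'x': p3 → p5
  read 'y': p5 → p2
  end p2, accepted
w3:
  start at p5
  read 'x': p5 → p0
  read 'y': p0 → p0
  read 'x': p0 → p3
  read 'x': p3 → p5
  read 'y': p5 → p2
  read 'x': p2 → p3
  read 'x': p3 → p5
  read 'y': p5 → p2
  end p2, accepted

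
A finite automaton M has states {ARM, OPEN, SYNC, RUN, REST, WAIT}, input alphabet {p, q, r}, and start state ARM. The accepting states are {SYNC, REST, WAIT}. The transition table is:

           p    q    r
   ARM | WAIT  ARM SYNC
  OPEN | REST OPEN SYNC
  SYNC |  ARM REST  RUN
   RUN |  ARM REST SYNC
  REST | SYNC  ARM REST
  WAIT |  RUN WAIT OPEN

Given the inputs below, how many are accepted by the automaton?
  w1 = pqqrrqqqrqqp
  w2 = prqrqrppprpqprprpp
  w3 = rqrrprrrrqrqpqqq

2

w1: ARM → WAIT → WAIT → WAIT → OPEN → SYNC → REST → ARM → ARM → SYNC → REST → ARM → WAIT  → end WAIT, accepted
w2: ARM → WAIT → OPEN → OPEN → SYNC → REST → REST → SYNC → ARM → WAIT → OPEN → REST → ARM → WAIT → OPEN → REST → REST → SYNC → ARM  → end ARM, rejected
w3: ARM → SYNC → REST → REST → REST → SYNC → RUN → SYNC → RUN → SYNC → REST → REST → ARM → WAIT → WAIT → WAIT → WAIT  → end WAIT, accepted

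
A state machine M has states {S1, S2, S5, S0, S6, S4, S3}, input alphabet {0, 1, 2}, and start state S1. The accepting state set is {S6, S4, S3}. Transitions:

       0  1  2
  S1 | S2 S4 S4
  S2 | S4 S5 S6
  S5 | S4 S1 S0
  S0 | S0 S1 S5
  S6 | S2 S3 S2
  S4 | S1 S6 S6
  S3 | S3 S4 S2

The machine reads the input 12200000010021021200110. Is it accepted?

No

Trace: S1 -1-> S4 -2-> S6 -2-> S2 -0-> S4 -0-> S1 -0-> S2 -0-> S4 -0-> S1 -0-> S2 -1-> S5 -0-> S4 -0-> S1 -2-> S4 -1-> S6 -0-> S2 -2-> S6 -1-> S3 -2-> S2 -0-> S4 -0-> S1 -1-> S4 -1-> S6 -0-> S2
End state S2 is not accepting.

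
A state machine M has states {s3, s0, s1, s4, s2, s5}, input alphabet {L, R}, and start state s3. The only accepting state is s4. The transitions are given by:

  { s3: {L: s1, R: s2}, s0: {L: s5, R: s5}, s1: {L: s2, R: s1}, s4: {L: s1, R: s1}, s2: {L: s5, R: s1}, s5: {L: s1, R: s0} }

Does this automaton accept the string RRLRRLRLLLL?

start at s3
read 'R': s3 → s2
read 'R': s2 → s1
read 'L': s1 → s2
read 'R': s2 → s1
read 'R': s1 → s1
read 'L': s1 → s2
read 'R': s2 → s1
read 'L': s1 → s2
read 'L': s2 → s5
read 'L': s5 → s1
read 'L': s1 → s2
End state s2 is not accepting.

No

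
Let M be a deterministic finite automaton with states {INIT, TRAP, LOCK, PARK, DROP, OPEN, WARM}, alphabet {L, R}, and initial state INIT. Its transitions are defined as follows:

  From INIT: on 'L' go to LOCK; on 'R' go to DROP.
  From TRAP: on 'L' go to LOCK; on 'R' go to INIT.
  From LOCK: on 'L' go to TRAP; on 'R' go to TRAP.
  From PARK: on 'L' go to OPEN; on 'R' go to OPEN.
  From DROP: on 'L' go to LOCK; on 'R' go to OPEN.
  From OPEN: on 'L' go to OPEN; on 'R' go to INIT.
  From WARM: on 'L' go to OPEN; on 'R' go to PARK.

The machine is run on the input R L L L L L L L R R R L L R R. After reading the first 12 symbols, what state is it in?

LOCK

Trace: INIT -R-> DROP -L-> LOCK -L-> TRAP -L-> LOCK -L-> TRAP -L-> LOCK -L-> TRAP -L-> LOCK -R-> TRAP -R-> INIT -R-> DROP -L-> LOCK
After 12 symbols: LOCK.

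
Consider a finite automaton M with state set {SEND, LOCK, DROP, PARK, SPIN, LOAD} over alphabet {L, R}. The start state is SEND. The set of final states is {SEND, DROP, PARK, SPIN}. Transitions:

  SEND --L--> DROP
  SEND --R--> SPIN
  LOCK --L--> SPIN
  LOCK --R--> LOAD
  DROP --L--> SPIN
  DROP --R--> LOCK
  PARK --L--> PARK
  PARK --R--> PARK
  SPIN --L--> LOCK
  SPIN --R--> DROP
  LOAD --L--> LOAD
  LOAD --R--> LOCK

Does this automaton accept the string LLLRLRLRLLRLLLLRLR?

Trace: SEND -L-> DROP -L-> SPIN -L-> LOCK -R-> LOAD -L-> LOAD -R-> LOCK -L-> SPIN -R-> DROP -L-> SPIN -L-> LOCK -R-> LOAD -L-> LOAD -L-> LOAD -L-> LOAD -L-> LOAD -R-> LOCK -L-> SPIN -R-> DROP
End state DROP is accepting.

Yes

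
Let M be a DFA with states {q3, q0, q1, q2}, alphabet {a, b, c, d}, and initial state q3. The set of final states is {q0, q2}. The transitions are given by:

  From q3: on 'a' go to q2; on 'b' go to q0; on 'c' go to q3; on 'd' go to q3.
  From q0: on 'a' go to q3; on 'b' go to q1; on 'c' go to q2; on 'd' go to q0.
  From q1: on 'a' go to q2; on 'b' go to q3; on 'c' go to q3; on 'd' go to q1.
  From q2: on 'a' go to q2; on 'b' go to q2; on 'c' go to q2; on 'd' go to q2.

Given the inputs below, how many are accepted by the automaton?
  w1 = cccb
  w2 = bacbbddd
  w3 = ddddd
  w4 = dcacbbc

w1: q3 → q3 → q3 → q3 → q0  → end q0, accepted
w2: q3 → q0 → q3 → q3 → q0 → q1 → q1 → q1 → q1  → end q1, rejected
w3: q3 → q3 → q3 → q3 → q3 → q3  → end q3, rejected
w4: q3 → q3 → q3 → q2 → q2 → q2 → q2 → q2  → end q2, accepted

2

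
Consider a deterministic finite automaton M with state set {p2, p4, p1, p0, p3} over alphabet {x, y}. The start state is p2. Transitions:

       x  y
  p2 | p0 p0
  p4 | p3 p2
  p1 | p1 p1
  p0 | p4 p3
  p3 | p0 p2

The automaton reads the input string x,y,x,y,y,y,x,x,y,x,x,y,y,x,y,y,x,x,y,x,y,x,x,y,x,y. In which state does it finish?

p3

Trace: p2 -x-> p0 -y-> p3 -x-> p0 -y-> p3 -y-> p2 -y-> p0 -x-> p4 -x-> p3 -y-> p2 -x-> p0 -x-> p4 -y-> p2 -y-> p0 -x-> p4 -y-> p2 -y-> p0 -x-> p4 -x-> p3 -y-> p2 -x-> p0 -y-> p3 -x-> p0 -x-> p4 -y-> p2 -x-> p0 -y-> p3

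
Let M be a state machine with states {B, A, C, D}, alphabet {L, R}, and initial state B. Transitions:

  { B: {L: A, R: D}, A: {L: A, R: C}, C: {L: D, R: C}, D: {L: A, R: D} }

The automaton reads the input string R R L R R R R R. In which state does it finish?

B → D → D → A → C → C → C → C → C

C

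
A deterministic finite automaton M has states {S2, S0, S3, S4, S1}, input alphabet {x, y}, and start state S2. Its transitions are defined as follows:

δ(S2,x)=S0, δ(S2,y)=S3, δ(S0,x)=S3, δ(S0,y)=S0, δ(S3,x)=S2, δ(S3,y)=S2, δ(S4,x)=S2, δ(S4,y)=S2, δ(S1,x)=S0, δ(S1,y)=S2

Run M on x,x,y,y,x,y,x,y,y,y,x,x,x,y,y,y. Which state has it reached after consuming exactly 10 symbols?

S3

S2 → S0 → S3 → S2 → S3 → S2 → S3 → S2 → S3 → S2 → S3
After 10 symbols: S3.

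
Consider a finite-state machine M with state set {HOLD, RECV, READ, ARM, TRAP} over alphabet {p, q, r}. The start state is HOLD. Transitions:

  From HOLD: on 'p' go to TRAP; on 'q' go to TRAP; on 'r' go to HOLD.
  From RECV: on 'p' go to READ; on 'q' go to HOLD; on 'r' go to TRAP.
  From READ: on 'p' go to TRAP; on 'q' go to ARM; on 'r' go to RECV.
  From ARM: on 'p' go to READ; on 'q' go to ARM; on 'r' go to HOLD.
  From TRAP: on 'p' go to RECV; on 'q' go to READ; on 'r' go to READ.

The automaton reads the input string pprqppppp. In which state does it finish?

HOLD → TRAP → RECV → TRAP → READ → TRAP → RECV → READ → TRAP → RECV

RECV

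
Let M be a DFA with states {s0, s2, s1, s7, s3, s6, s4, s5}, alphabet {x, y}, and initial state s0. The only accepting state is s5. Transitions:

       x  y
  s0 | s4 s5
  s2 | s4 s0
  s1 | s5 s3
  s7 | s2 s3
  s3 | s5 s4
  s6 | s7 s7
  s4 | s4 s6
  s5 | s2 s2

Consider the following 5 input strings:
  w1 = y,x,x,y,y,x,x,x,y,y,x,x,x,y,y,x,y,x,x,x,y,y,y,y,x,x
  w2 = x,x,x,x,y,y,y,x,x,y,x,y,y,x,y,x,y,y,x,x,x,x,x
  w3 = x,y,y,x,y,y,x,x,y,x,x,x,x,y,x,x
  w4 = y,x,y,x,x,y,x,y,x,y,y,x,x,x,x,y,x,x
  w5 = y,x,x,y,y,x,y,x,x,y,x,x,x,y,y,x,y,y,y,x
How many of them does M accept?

w1: s0 → s5 → s2 → s4 → s6 → s7 → s2 → s4 → s4 → s6 → s7 → s2 → s4 → s4 → s6 → s7 → s2 → s0 → s4 → s4 → s4 → s6 → s7 → s3 → s4 → s4 → s4  → end s4, rejected
w2: s0 → s4 → s4 → s4 → s4 → s6 → s7 → s3 → s5 → s2 → s0 → s4 → s6 → s7 → s2 → s0 → s4 → s6 → s7 → s2 → s4 → s4 → s4 → s4  → end s4, rejected
w3: s0 → s4 → s6 → s7 → s2 → s0 → s5 → s2 → s4 → s6 → s7 → s2 → s4 → s4 → s6 → s7 → s2  → end s2, rejected
w4: s0 → s5 → s2 → s0 → s4 → s4 → s6 → s7 → s3 → s5 → s2 → s0 → s4 → s4 → s4 → s4 → s6 → s7 → s2  → end s2, rejected
w5: s0 → s5 → s2 → s4 → s6 → s7 → s2 → s0 → s4 → s4 → s6 → s7 → s2 → s4 → s6 → s7 → s2 → s0 → s5 → s2 → s4  → end s4, rejected

0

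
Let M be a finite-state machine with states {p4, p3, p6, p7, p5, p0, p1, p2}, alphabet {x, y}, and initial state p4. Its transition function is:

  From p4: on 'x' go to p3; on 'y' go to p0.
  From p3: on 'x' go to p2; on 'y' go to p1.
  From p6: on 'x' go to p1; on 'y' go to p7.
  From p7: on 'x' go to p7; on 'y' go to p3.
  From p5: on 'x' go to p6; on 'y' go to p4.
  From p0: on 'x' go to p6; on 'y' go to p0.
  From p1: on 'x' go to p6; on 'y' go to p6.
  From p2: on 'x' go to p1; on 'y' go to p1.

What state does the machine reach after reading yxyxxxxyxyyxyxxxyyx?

p7

start at p4
read 'y': p4 → p0
read 'x': p0 → p6
read 'y': p6 → p7
read 'x': p7 → p7
read 'x': p7 → p7
read 'x': p7 → p7
read 'x': p7 → p7
read 'y': p7 → p3
read 'x': p3 → p2
read 'y': p2 → p1
read 'y': p1 → p6
read 'x': p6 → p1
read 'y': p1 → p6
read 'x': p6 → p1
read 'x': p1 → p6
read 'x': p6 → p1
read 'y': p1 → p6
read 'y': p6 → p7
read 'x': p7 → p7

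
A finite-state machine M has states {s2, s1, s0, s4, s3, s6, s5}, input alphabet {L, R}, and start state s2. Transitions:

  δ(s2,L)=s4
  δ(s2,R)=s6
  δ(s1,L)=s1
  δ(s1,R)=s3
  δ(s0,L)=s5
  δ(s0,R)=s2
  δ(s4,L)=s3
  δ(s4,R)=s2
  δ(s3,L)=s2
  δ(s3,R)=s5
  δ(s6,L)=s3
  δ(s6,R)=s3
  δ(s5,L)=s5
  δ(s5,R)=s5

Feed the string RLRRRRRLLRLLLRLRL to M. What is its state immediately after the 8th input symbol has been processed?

s5

start at s2
read 'R': s2 → s6
read 'L': s6 → s3
read 'R': s3 → s5
read 'R': s5 → s5
read 'R': s5 → s5
read 'R': s5 → s5
read 'R': s5 → s5
read 'L': s5 → s5
After 8 symbols: s5.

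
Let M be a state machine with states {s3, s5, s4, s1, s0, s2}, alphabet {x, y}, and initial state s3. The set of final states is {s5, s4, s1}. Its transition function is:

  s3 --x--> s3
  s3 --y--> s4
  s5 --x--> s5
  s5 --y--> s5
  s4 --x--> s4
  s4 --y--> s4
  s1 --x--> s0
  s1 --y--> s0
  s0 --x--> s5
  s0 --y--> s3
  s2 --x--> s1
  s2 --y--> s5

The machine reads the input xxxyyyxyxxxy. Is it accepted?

s3 → s3 → s3 → s3 → s4 → s4 → s4 → s4 → s4 → s4 → s4 → s4 → s4
End state s4 is accepting.

Yes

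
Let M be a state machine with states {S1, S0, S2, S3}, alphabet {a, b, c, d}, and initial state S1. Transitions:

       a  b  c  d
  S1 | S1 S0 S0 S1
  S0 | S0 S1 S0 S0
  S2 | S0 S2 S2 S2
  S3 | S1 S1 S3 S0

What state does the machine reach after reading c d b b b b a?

S0

Trace: S1 -c-> S0 -d-> S0 -b-> S1 -b-> S0 -b-> S1 -b-> S0 -a-> S0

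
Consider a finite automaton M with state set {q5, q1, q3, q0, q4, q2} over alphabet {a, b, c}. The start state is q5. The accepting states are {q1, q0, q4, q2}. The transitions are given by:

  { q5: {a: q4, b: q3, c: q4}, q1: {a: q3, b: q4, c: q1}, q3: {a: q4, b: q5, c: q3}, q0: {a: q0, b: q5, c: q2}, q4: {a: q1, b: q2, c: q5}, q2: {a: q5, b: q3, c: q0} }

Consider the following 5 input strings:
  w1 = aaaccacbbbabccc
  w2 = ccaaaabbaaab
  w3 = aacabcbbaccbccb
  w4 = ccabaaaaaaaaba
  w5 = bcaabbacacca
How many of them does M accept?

1

w1:
  start at q5
  read 'a': q5 → q4
  read 'a': q4 → q1
  read 'a': q1 → q3
  read 'c': q3 → q3
  read 'c': q3 → q3
  read 'a': q3 → q4
  read 'c': q4 → q5
  read 'b': q5 → q3
  read 'b': q3 → q5
  read 'b': q5 → q3
  read 'a': q3 → q4
  read 'b': q4 → q2
  read 'c': q2 → q0
  read 'c': q0 → q2
  read 'c': q2 → q0
  end q0, accepted
w2:
  start at q5
  read 'c': q5 → q4
  read 'c': q4 → q5
  read 'a': q5 → q4
  read 'a': q4 → q1
  read 'a': q1 → q3
  read 'a': q3 → q4
  read 'b': q4 → q2
  read 'b': q2 → q3
  read 'a': q3 → q4
  read 'a': q4 → q1
  read 'a': q1 → q3
  read 'b': q3 → q5
  end q5, rejected
w3:
  start at q5
  read 'a': q5 → q4
  read 'a': q4 → q1
  read 'c': q1 → q1
  read 'a': q1 → q3
  read 'b': q3 → q5
  read 'c': q5 → q4
  read 'b': q4 → q2
  read 'b': q2 → q3
  read 'a': q3 → q4
  read 'c': q4 → q5
  read 'c': q5 → q4
  read 'b': q4 → q2
  read 'c': q2 → q0
  read 'c': q0 → q2
  read 'b': q2 → q3
  end q3, rejected
w4:
  start at q5
  read 'c': q5 → q4
  read 'c': q4 → q5
  read 'a': q5 → q4
  read 'b': q4 → q2
  read 'a': q2 → q5
  read 'a': q5 → q4
  read 'a': q4 → q1
  read 'a': q1 → q3
  read 'a': q3 → q4
  read 'a': q4 → q1
  read 'a': q1 → q3
  read 'a': q3 → q4
  read 'b': q4 → q2
  read 'a': q2 → q5
  end q5, rejected
w5:
  start at q5
  read 'b': q5 → q3
  read 'c': q3 → q3
  read 'a': q3 → q4
  read 'a': q4 → q1
  read 'b': q1 → q4
  read 'b': q4 → q2
  read 'a': q2 → q5
  read 'c': q5 → q4
  read 'a': q4 → q1
  read 'c': q1 → q1
  read 'c': q1 → q1
  read 'a': q1 → q3
  end q3, rejected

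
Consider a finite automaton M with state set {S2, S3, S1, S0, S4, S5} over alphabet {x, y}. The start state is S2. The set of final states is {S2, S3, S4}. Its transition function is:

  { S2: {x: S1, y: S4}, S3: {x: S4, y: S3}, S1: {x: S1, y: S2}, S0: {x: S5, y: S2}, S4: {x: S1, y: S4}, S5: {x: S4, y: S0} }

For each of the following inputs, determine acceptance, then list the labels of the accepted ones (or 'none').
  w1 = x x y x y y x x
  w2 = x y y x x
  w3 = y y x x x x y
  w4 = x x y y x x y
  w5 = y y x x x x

w3, w4

w1: S2 → S1 → S1 → S2 → S1 → S2 → S4 → S1 → S1  → end S1, rejected
w2: S2 → S1 → S2 → S4 → S1 → S1  → end S1, rejected
w3: S2 → S4 → S4 → S1 → S1 → S1 → S1 → S2  → end S2, accepted
w4: S2 → S1 → S1 → S2 → S4 → S1 → S1 → S2  → end S2, accepted
w5: S2 → S4 → S4 → S1 → S1 → S1 → S1  → end S1, rejected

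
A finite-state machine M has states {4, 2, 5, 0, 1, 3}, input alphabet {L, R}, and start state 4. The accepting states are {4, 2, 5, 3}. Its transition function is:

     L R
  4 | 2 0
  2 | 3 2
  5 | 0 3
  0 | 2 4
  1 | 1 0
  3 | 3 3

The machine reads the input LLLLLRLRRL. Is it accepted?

Yes

4 → 2 → 3 → 3 → 3 → 3 → 3 → 3 → 3 → 3 → 3
End state 3 is accepting.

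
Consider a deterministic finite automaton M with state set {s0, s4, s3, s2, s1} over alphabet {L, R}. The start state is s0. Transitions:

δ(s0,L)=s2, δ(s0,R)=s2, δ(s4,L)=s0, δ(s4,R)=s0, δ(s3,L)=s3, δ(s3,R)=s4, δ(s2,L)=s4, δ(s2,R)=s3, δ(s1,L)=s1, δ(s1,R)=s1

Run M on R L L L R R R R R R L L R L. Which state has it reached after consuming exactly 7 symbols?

s0 → s2 → s4 → s0 → s2 → s3 → s4 → s0
After 7 symbols: s0.

s0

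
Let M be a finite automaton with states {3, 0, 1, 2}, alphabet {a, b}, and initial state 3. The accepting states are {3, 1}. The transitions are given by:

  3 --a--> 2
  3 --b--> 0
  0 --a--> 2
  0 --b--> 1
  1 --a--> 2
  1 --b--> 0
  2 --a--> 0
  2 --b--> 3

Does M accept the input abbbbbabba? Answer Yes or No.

3 → 2 → 3 → 0 → 1 → 0 → 1 → 2 → 3 → 0 → 2
End state 2 is not accepting.

No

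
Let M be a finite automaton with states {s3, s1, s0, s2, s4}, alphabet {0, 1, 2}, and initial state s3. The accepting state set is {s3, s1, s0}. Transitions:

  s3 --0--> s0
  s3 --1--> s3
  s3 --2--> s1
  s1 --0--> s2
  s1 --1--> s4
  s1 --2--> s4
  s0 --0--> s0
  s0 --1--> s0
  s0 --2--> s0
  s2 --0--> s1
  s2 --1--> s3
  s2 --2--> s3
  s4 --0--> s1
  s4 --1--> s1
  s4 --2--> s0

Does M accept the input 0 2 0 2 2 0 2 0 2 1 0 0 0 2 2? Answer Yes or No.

Trace: s3 -0-> s0 -2-> s0 -0-> s0 -2-> s0 -2-> s0 -0-> s0 -2-> s0 -0-> s0 -2-> s0 -1-> s0 -0-> s0 -0-> s0 -0-> s0 -2-> s0 -2-> s0
End state s0 is accepting.

Yes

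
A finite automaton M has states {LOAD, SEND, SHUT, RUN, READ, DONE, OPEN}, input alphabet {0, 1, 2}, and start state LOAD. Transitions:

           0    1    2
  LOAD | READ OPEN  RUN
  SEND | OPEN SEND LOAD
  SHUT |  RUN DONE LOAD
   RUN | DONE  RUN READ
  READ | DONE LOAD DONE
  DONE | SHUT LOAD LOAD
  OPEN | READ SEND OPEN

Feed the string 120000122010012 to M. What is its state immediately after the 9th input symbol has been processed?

Trace: LOAD -1-> OPEN -2-> OPEN -0-> READ -0-> DONE -0-> SHUT -0-> RUN -1-> RUN -2-> READ -2-> DONE
After 9 symbols: DONE.

DONE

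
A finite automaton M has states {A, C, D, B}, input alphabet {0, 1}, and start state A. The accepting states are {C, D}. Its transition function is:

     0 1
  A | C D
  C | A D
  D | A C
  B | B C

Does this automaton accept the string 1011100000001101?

A → D → A → D → C → D → A → C → A → C → A → C → A → D → C → A → D
End state D is accepting.

Yes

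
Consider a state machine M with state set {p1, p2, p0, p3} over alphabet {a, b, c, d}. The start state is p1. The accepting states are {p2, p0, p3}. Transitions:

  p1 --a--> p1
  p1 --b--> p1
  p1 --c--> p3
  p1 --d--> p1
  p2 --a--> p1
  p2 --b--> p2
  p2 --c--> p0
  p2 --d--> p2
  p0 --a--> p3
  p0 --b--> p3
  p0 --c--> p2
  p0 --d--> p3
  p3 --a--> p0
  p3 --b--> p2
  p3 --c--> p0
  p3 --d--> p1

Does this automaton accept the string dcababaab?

p1 → p1 → p3 → p0 → p3 → p0 → p3 → p0 → p3 → p2
End state p2 is accepting.

Yes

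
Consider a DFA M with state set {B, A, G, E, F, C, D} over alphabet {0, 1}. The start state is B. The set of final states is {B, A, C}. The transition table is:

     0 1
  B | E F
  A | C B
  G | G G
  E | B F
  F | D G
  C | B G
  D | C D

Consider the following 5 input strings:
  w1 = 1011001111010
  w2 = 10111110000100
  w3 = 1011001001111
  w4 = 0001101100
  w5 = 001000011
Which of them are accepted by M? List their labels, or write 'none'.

w2

w1:
  start at B
  read '1': B → F
  read '0': F → D
  read '1': D → D
  read '1': D → D
  read '0': D → C
  read '0': C → B
  read '1': B → F
  read '1': F → G
  read '1': G → G
  read '1': G → G
  read '0': G → G
  read '1': G → G
  read '0': G → G
  end G, rejected
w2:
  start at B
  read '1': B → F
  read '0': F → D
  read '1': D → D
  read '1': D → D
  read '1': D → D
  read '1': D → D
  read '1': D → D
  read '0': D → C
  read '0': C → B
  read '0': B → E
  read '0': E → B
  read '1': B → F
  read '0': F → D
  read '0': D → C
  end C, accepted
w3:
  start at B
  read '1': B → F
  read '0': F → D
  read '1': D → D
  read '1': D → D
  read '0': D → C
  read '0': C → B
  read '1': B → F
  read '0': F → D
  read '0': D → C
  read '1': C → G
  read '1': G → G
  read '1': G → G
  read '1': G → G
  end G, rejected
w4:
  start at B
  read '0': B → E
  read '0': E → B
  read '0': B → E
  read '1': E → F
  read '1': F → G
  read '0': G → G
  read '1': G → G
  read '1': G → G
  read '0': G → G
  read '0': G → G
  end G, rejected
w5:
  start at B
  read '0': B → E
  read '0': E → B
  read '1': B → F
  read '0': F → D
  read '0': D → C
  read '0': C → B
  read '0': B → E
  read '1': E → F
  read '1': F → G
  end G, rejected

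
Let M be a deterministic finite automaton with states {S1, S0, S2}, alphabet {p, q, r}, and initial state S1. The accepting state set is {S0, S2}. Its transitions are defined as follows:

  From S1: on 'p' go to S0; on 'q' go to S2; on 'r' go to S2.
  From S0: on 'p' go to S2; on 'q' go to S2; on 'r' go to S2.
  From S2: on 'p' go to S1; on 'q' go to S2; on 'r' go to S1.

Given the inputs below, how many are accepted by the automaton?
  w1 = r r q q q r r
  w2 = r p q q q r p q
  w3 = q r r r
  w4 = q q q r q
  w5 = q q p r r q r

w1: S1 → S2 → S1 → S2 → S2 → S2 → S1 → S2  → end S2, accepted
w2: S1 → S2 → S1 → S2 → S2 → S2 → S1 → S0 → S2  → end S2, accepted
w3: S1 → S2 → S1 → S2 → S1  → end S1, rejected
w4: S1 → S2 → S2 → S2 → S1 → S2  → end S2, accepted
w5: S1 → S2 → S2 → S1 → S2 → S1 → S2 → S1  → end S1, rejected

3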